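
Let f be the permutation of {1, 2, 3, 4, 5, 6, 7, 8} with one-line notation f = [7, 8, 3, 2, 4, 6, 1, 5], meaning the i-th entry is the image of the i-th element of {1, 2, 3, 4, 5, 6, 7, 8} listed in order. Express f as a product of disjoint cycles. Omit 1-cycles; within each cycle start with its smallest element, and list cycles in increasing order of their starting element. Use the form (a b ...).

(1 7)(2 8 5 4)

From 1: 1 → 7 → 1, closing the cycle (1 7).
Repeating from the next unused element and collecting all non-trivial cycles gives (1 7)(2 8 5 4).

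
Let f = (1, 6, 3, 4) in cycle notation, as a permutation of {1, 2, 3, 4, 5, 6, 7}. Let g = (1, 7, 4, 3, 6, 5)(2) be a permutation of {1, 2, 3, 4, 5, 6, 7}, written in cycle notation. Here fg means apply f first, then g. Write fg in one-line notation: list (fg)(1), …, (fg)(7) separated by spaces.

5 2 3 7 1 6 4

(fg)(x) = g(f(x)). Computing each image: g(f(1)) = g(6) = 5, g(f(2)) = g(2) = 2, g(f(3)) = g(4) = 3, g(f(4)) = g(1) = 7, g(f(5)) = g(5) = 1, g(f(6)) = g(3) = 6, g(f(7)) = g(7) = 4.
Hence fg = [5 2 3 7 1 6 4].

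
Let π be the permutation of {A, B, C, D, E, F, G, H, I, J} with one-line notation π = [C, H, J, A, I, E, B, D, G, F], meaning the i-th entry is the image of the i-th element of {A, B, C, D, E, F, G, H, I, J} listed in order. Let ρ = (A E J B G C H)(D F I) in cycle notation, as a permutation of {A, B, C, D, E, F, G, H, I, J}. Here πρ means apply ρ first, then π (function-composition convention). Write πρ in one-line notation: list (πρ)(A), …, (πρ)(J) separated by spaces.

(πρ)(x) = π(ρ(x)). Computing each image: π(ρ(A)) = π(E) = I, π(ρ(B)) = π(G) = B, π(ρ(C)) = π(H) = D, π(ρ(D)) = π(F) = E, π(ρ(E)) = π(J) = F, π(ρ(F)) = π(I) = G, π(ρ(G)) = π(C) = J, π(ρ(H)) = π(A) = C, π(ρ(I)) = π(D) = A, π(ρ(J)) = π(B) = H.
Hence πρ = [I B D E F G J C A H].

I B D E F G J C A H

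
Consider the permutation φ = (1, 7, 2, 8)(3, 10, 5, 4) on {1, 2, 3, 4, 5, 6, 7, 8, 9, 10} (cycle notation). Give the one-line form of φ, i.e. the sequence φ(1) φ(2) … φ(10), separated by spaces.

Reading each image from the cycles: 1→7, 2→8, 3→10, 4→3, 5→4, 6→6, 7→2, 8→1, 9→9, 10→5.
Listing these in domain order gives 7 8 10 3 4 6 2 1 9 5.

7 8 10 3 4 6 2 1 9 5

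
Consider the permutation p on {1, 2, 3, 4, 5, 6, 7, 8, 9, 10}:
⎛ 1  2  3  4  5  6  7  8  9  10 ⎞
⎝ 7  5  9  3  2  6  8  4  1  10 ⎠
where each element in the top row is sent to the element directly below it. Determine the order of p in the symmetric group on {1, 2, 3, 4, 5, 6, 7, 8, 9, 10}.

6

Decomposing into disjoint cycles gives cycle lengths 6, 2, 1, 1.
Since disjoint cycles commute, ord(p) = lcm(6, 2) = 6.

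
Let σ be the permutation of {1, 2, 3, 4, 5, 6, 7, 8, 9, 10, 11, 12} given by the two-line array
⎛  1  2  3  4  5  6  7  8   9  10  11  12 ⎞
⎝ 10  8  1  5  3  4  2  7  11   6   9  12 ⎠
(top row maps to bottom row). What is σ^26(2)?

7

Tracing 2 → 8 → … returns to 2 after 3 steps, so 2 lies in a 3-cycle (2 8 7).
On a 3-cycle, σ^3 is the identity, so σ^26 = σ^2 there (26 ≡ 2 mod 3).
Stepping 2 places around the cycle: 2 → 8 → 7.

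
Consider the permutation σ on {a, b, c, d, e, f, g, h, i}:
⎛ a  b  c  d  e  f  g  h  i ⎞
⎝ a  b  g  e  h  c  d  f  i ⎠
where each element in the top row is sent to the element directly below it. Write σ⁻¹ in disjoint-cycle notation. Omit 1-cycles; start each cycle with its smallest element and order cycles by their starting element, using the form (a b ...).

(c f h e d g)

First write σ in disjoint cycles: (c g d e h f).
The inverse reverses every cycle; in canonical form, σ⁻¹ = (c f h e d g).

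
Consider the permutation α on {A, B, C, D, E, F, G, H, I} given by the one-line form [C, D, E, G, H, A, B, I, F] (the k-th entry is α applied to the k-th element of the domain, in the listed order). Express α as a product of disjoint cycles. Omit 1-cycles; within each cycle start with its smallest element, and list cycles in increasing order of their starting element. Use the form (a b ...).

(A C E H I F)(B D G)

Start at A and follow images: A → C → E → H → I → F → A, giving the cycle (A C E H I F).
Continuing from each remaining unvisited element yields (A C E H I F)(B D G).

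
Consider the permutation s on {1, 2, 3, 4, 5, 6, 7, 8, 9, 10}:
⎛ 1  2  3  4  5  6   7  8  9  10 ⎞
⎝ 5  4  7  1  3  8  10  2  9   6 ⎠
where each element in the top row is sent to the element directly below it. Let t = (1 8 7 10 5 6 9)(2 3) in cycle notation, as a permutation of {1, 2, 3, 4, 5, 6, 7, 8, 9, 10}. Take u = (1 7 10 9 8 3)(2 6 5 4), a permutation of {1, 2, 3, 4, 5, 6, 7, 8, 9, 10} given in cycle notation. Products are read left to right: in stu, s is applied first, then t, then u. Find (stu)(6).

10

(stu)(6) = u(t(s(6))). s(6) = 8, then t(8) = 7, then u(7) = 10, so the result is 10.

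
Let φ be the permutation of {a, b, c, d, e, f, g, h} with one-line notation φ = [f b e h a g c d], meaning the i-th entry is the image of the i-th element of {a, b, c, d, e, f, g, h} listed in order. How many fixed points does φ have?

The fixed points (elements with φ(x) = x) are {b}, so there is 1.

1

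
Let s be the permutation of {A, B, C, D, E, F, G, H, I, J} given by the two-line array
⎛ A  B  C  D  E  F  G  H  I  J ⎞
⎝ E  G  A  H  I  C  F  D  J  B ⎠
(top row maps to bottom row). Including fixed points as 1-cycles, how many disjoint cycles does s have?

The cycle decomposition is (A E I J B G F C)(D H), which has 2 cycles (counting 1-cycles).

2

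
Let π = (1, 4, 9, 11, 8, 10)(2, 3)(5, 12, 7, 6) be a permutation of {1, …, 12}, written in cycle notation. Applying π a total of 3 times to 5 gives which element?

5 lies in the 4-cycle (5, 12, 7, 6).
Stepping 3 places around the cycle: 5 → 12 → 7 → 6.

6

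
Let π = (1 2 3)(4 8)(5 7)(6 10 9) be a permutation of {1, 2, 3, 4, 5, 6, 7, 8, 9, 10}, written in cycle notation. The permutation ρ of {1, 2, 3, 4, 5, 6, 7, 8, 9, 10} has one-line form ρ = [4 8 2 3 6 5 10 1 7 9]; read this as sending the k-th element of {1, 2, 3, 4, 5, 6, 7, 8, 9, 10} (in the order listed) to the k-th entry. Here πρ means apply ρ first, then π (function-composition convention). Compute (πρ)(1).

8

(πρ)(1) = π(ρ(1)). ρ(1) = 4, then π(4) = 8. So (πρ)(1) = 8.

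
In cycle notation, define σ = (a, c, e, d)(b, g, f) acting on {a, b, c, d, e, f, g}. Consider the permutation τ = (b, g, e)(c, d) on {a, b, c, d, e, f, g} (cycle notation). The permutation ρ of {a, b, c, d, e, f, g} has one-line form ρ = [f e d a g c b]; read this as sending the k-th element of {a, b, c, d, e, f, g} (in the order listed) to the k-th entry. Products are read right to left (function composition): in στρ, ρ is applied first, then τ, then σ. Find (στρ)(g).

f

(στρ)(g) = σ(τ(ρ(g))). ρ(g) = b, then τ(b) = g, then σ(g) = f, so the result is f.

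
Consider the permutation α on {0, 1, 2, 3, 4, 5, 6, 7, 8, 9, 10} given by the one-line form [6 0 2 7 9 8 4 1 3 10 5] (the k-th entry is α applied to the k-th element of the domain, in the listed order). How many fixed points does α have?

The fixed points (elements with α(x) = x) are {2}, so there is 1.

1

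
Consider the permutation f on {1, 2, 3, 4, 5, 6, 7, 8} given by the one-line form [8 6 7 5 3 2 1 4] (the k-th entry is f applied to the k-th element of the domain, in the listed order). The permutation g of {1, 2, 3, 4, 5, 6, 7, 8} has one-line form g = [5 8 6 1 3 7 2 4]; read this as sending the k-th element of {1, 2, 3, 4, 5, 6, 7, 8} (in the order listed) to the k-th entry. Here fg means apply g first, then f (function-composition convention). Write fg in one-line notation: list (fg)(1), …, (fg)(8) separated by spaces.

3 4 2 8 7 1 6 5

For each element, apply g then f: 1 → 5 → 3; 2 → 8 → 4; 3 → 6 → 2; 4 → 1 → 8; 5 → 3 → 7; 6 → 7 → 1; 7 → 2 → 6; 8 → 4 → 5.
Collecting the images, fg = [3 4 2 8 7 1 6 5].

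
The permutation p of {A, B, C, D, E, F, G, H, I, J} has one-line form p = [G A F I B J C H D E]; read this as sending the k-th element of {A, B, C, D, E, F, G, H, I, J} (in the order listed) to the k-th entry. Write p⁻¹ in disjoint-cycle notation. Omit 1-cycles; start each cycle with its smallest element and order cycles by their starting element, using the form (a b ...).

The cycle decomposition of p is (A G C F J E B)(D I).
Reversing each cycle (and rotating so the smallest element leads) gives p⁻¹ = (A B E J F C G)(D I).

(A B E J F C G)(D I)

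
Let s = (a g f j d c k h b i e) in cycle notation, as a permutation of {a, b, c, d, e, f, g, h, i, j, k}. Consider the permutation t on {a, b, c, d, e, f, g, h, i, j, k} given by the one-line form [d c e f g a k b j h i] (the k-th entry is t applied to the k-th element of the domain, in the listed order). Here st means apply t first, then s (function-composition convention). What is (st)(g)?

h

First apply t: t(g) = k, then s(k) = h. Thus (st)(g) = h.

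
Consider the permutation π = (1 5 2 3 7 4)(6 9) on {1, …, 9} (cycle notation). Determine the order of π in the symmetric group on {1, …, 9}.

The cycle type of π is (6, 2, 1).
The order of π is the least common multiple of its cycle lengths: lcm(6, 2) = 6.

6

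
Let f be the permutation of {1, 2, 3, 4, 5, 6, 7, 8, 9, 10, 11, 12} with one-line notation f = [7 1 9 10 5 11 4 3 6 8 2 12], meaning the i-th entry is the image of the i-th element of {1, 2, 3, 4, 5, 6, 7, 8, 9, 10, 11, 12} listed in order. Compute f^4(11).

Tracing 11 → 2 → … returns to 11 after 10 steps, so 11 lies in a 10-cycle (1 7 4 10 8 3 9 6 11 2).
Advancing 4 steps from 11: 11 → 2 → 1 → 7 → 4.

4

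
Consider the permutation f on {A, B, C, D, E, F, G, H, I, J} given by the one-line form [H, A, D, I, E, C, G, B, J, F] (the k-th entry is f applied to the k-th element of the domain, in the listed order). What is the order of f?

Decomposing into disjoint cycles gives cycle lengths 5, 3, 1, 1.
Since disjoint cycles commute, ord(f) = lcm(5, 3) = 15.

15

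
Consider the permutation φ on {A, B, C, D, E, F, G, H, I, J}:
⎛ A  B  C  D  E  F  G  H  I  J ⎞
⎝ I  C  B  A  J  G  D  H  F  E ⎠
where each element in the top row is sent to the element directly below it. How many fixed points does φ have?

The fixed points (elements with φ(x) = x) are {H}, so there is 1.

1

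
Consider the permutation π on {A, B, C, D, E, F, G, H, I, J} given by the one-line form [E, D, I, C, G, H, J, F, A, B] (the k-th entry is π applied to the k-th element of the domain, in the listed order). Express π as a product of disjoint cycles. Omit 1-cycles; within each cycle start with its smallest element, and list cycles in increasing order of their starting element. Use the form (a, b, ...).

(A, E, G, J, B, D, C, I)(F, H)

From A: A → E → G → J → B → D → C → I → A, closing the cycle (A, E, G, J, B, D, C, I).
Repeating from the next unused element and collecting all non-trivial cycles gives (A, E, G, J, B, D, C, I)(F, H).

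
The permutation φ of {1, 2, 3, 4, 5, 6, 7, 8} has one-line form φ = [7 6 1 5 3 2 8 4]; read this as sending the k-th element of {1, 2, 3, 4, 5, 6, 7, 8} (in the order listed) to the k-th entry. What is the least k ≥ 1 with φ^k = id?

6

Writing φ as disjoint cycles, the cycle lengths are 6, 2.
The order is lcm(6, 2) = 6.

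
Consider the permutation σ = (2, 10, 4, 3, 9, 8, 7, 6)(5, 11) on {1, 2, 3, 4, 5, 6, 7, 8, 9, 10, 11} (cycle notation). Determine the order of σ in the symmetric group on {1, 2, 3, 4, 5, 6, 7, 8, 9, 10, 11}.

The cycle type of σ is (8, 2, 1).
The order of σ is the least common multiple of its cycle lengths: lcm(8, 2) = 8.

8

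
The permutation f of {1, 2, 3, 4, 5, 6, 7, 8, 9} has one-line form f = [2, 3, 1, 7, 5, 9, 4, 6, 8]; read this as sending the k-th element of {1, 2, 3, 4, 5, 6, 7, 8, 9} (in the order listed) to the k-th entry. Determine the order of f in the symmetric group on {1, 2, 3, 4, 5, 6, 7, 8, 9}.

Writing f as disjoint cycles, the cycle lengths are 3, 3, 2, 1.
Since disjoint cycles commute, ord(f) = lcm(3, 3, 2) = 6.

6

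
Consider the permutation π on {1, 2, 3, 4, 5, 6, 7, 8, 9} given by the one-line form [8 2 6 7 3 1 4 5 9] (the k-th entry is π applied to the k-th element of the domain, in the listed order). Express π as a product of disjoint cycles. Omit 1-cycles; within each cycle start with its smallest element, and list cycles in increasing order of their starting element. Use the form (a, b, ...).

(1, 8, 5, 3, 6)(4, 7)

Start at 1 and follow images: 1 → 8 → 5 → 3 → 6 → 1, giving the cycle (1, 8, 5, 3, 6).
Repeating from the next unused element and collecting all non-trivial cycles gives (1, 8, 5, 3, 6)(4, 7).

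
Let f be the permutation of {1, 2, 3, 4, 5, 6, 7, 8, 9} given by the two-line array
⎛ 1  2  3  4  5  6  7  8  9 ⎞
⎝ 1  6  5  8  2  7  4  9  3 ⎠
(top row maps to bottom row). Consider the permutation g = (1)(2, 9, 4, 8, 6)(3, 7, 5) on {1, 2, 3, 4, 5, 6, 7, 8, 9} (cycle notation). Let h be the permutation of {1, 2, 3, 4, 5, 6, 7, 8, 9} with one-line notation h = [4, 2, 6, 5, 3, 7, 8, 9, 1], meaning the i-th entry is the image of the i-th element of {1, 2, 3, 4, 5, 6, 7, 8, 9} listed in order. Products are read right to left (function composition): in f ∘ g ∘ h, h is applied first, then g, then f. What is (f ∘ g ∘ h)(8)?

8

Chase 8: h(8) = 9; g(9) = 4; f(4) = 8. Hence (f ∘ g ∘ h)(8) = 8.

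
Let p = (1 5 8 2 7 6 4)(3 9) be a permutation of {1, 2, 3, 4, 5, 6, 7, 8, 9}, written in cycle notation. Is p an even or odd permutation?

The cycle lengths are 7, 2.
A cycle of length ℓ contributes ℓ−1 transpositions, so p is a product of 6 + 1 = 7 transpositions — odd.

odd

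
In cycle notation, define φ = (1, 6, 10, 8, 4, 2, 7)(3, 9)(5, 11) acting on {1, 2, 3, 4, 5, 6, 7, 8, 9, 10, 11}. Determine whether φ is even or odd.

The cycle lengths are 7, 2, 2.
A cycle is odd iff its length is even; φ has 2 even-length cycles, so sgn(φ) = (−1)^2 and φ is even.

even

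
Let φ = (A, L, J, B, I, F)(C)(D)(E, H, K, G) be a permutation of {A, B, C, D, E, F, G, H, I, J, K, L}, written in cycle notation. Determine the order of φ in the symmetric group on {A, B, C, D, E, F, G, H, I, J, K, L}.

The cycle type of φ is (6, 4, 1, 1).
Since disjoint cycles commute, ord(φ) = lcm(6, 4) = 12.

12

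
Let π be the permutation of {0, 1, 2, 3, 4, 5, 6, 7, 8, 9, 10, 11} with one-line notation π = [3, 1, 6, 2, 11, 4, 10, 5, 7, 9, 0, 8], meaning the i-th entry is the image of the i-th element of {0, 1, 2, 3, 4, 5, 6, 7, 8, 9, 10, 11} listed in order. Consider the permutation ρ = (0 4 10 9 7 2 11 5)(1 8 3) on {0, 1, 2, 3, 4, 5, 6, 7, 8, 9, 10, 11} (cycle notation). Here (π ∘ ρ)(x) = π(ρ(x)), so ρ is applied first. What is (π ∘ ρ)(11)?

First apply ρ: ρ(11) = 5, then π(5) = 4. Thus (π ∘ ρ)(11) = 4.

4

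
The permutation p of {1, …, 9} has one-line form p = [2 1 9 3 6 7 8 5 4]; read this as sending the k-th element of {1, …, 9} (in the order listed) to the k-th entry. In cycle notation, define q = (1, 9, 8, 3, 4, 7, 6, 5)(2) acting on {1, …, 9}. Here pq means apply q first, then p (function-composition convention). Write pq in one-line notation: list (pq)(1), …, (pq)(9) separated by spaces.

Chase each element through q then p: 1 → 9 → 4; 2 → 2 → 1; 3 → 4 → 3; 4 → 7 → 8; 5 → 1 → 2; 6 → 5 → 6; 7 → 6 → 7; 8 → 3 → 9; 9 → 8 → 5.
So pq in one-line form is 4 1 3 8 2 6 7 9 5.

4 1 3 8 2 6 7 9 5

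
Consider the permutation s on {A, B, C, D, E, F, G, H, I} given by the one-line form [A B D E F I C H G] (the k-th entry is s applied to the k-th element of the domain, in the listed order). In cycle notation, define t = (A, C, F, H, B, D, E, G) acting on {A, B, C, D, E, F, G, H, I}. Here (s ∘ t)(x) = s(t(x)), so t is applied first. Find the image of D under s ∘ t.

F

(s ∘ t)(D) = s(t(D)). t(D) = E, then s(E) = F. So (s ∘ t)(D) = F.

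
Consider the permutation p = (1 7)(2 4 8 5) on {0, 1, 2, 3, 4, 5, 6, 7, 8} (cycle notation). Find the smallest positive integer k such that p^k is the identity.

The disjoint cycles have lengths 4, 2, 1, 1, 1.
Since disjoint cycles commute, ord(p) = lcm(4, 2) = 4.

4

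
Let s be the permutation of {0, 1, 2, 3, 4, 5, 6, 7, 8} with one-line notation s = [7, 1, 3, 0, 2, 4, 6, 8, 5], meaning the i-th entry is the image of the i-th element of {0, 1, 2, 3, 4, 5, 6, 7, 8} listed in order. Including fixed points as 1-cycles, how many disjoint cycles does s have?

The cycle decomposition is (0 7 8 5 4 2 3)(1)(6), which has 3 cycles (counting 1-cycles).

3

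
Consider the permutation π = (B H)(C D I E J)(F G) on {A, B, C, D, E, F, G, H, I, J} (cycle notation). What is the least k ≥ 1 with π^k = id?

10

The disjoint cycles have lengths 5, 2, 2, 1.
Since disjoint cycles commute, ord(π) = lcm(5, 2, 2) = 10.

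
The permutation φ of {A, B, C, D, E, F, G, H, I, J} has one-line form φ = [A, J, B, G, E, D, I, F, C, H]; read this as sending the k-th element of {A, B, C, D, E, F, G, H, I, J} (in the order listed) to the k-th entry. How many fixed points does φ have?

2

The fixed points (elements with φ(x) = x) are {A, E}, so there are 2.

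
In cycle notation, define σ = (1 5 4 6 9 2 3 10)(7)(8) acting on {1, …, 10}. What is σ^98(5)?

5 lies in the 8-cycle (1 5 4 6 9 2 3 10).
Since the cycle has length 8, σ^98 acts on it the same as σ^2 (98 mod 8 = 2).
Stepping 2 places around the cycle: 5 → 4 → 6.

6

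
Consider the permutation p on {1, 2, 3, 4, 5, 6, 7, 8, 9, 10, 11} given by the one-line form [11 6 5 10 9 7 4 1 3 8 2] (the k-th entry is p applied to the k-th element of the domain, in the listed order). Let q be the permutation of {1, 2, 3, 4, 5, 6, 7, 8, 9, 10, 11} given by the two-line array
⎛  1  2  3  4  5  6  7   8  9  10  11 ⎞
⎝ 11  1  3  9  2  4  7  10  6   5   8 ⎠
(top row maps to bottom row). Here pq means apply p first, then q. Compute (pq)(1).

8

p(1) = 11, then q(11) = 8; composing gives (pq)(1) = 8.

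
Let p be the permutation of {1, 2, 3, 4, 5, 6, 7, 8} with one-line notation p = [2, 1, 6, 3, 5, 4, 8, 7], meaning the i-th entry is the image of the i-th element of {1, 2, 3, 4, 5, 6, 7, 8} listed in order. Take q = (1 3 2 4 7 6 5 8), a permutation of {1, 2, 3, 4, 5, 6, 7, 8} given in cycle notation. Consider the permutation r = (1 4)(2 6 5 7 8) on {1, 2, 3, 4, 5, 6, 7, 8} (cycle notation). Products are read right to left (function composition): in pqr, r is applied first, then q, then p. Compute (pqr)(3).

(pqr)(3) = p(q(r(3))). r(3) = 3, then q(3) = 2, then p(2) = 1, so the result is 1.

1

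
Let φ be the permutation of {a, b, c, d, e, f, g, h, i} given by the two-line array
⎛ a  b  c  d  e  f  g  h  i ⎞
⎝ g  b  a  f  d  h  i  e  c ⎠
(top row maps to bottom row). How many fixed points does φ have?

The fixed points (elements with φ(x) = x) are {b}, so there is 1.

1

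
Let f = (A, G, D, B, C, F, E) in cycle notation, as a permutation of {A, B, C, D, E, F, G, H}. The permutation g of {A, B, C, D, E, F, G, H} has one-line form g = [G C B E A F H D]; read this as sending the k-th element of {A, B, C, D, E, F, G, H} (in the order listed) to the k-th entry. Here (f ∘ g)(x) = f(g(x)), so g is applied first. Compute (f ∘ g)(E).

G

g(E) = A, then f(A) = G; composing gives (f ∘ g)(E) = G.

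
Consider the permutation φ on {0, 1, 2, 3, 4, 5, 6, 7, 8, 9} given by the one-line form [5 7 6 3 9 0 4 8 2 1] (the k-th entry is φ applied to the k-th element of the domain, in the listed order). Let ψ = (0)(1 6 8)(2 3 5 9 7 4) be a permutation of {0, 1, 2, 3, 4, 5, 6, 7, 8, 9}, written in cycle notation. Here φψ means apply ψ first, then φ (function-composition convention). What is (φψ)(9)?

8

ψ(9) = 7, then φ(7) = 8; composing gives (φψ)(9) = 8.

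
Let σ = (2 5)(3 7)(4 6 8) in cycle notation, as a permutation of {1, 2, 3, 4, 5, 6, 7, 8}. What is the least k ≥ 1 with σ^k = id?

The disjoint cycles have lengths 3, 2, 2, 1.
The order of σ is the least common multiple of its cycle lengths: lcm(3, 2, 2) = 6.

6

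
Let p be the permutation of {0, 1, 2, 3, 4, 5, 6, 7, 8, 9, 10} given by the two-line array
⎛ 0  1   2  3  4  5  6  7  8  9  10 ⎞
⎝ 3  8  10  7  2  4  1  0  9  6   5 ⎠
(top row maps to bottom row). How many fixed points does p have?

0

No element satisfies p(x) = x, so there are 0 fixed points.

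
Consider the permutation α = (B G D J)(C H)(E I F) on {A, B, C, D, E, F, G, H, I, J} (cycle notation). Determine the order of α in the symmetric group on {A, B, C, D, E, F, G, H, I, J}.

12

The cycle type of α is (4, 3, 2, 1).
Since disjoint cycles commute, ord(α) = lcm(4, 3, 2) = 12.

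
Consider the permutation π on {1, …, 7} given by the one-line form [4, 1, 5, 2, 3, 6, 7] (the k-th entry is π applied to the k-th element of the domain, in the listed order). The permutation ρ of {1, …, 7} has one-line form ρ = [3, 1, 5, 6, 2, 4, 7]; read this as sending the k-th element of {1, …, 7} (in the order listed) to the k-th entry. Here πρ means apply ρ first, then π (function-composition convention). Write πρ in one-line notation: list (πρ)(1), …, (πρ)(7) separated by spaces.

5 4 3 6 1 2 7

(πρ)(x) = π(ρ(x)). Computing each image: π(ρ(1)) = π(3) = 5, π(ρ(2)) = π(1) = 4, π(ρ(3)) = π(5) = 3, π(ρ(4)) = π(6) = 6, π(ρ(5)) = π(2) = 1, π(ρ(6)) = π(4) = 2, π(ρ(7)) = π(7) = 7.
Hence πρ = [5 4 3 6 1 2 7].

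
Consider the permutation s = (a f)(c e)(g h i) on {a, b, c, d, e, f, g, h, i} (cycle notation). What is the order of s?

The cycle type of s is (3, 2, 2, 1, 1).
Since disjoint cycles commute, ord(s) = lcm(3, 2, 2) = 6.

6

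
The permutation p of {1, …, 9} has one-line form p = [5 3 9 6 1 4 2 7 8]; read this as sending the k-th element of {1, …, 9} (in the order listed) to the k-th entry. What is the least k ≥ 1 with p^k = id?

Decomposing into disjoint cycles gives cycle lengths 5, 2, 2.
The order is lcm(5, 2, 2) = 10.

10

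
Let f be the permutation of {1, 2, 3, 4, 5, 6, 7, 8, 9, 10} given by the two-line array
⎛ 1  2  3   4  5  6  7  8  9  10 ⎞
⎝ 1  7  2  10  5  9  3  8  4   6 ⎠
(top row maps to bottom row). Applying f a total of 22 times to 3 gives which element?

2

Tracing 3 → 2 → … returns to 3 after 3 steps, so 3 lies in a 3-cycle (2, 7, 3).
On a 3-cycle, f^3 is the identity, so f^22 = f^1 there (22 ≡ 1 mod 3).
Stepping 1 place around the cycle: 3 → 2.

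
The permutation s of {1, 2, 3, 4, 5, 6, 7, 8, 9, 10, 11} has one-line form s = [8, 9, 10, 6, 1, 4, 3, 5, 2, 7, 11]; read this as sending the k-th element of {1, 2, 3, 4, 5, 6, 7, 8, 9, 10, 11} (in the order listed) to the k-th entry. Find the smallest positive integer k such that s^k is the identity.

6

The disjoint-cycle form of s has cycle lengths 3, 3, 2, 2, 1.
The order of s is the least common multiple of its cycle lengths: lcm(3, 3, 2, 2) = 6.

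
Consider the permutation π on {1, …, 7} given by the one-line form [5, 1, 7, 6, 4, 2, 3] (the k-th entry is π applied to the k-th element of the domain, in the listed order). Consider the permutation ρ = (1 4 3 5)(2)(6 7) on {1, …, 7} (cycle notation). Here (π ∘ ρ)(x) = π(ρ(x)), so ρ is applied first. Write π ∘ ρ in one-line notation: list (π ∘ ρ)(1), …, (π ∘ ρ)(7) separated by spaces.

6 1 4 7 5 3 2

Chase each element through ρ then π: 1 → 4 → 6; 2 → 2 → 1; 3 → 5 → 4; 4 → 3 → 7; 5 → 1 → 5; 6 → 7 → 3; 7 → 6 → 2.
Collecting the images, π ∘ ρ = [6 1 4 7 5 3 2].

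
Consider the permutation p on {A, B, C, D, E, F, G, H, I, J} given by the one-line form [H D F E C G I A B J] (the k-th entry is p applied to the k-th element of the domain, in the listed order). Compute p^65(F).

I

Tracing F → G → … returns to F after 7 steps, so F lies in a 7-cycle (B, D, E, C, F, G, I).
On a 7-cycle, p^7 is the identity, so p^65 = p^2 there (65 ≡ 2 mod 7).
Stepping 2 places around the cycle: F → G → I.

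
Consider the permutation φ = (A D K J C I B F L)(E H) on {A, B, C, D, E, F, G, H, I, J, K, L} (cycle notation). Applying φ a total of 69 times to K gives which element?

K lies in the 9-cycle (A D K J C I B F L).
On a 9-cycle, φ^9 is the identity, so φ^69 = φ^6 there (69 ≡ 6 mod 9).
Advancing 6 steps from K: K → J → C → I → B → F → L.

L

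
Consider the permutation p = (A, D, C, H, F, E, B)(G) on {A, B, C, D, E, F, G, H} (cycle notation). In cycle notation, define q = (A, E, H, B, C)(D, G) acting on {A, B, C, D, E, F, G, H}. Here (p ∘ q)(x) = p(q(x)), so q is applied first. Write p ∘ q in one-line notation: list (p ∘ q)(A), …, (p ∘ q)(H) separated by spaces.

(p ∘ q)(x) = p(q(x)). Computing each image: p(q(A)) = p(E) = B, p(q(B)) = p(C) = H, p(q(C)) = p(A) = D, p(q(D)) = p(G) = G, p(q(E)) = p(H) = F, p(q(F)) = p(F) = E, p(q(G)) = p(D) = C, p(q(H)) = p(B) = A.
Hence p ∘ q = [B H D G F E C A].

B H D G F E C A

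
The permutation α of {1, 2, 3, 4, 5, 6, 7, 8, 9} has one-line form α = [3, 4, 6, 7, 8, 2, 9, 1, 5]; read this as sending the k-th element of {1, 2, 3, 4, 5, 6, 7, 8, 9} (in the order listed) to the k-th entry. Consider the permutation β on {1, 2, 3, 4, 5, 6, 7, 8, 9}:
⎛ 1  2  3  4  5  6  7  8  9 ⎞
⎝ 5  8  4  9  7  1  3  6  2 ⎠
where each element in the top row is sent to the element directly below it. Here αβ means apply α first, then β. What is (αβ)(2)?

9

First apply α: α(2) = 4, then β(4) = 9. Thus (αβ)(2) = 9.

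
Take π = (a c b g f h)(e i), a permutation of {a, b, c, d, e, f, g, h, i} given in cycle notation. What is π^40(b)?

b lies in the 6-cycle (a c b g f h).
On a 6-cycle, π^6 is the identity, so π^40 = π^4 there (40 ≡ 4 mod 6).
Stepping 4 places around the cycle: b → g → f → h → a.

a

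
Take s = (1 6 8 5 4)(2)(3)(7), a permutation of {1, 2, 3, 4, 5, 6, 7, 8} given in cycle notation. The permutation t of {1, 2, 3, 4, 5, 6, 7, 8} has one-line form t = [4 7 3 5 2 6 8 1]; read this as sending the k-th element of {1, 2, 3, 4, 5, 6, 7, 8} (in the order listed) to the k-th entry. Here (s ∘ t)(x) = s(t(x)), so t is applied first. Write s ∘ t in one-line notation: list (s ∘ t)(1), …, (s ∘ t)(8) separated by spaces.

1 7 3 4 2 8 5 6

(s ∘ t)(x) = s(t(x)). Computing each image: s(t(1)) = s(4) = 1, s(t(2)) = s(7) = 7, s(t(3)) = s(3) = 3, s(t(4)) = s(5) = 4, s(t(5)) = s(2) = 2, s(t(6)) = s(6) = 8, s(t(7)) = s(8) = 5, s(t(8)) = s(1) = 6.
Hence s ∘ t = [1 7 3 4 2 8 5 6].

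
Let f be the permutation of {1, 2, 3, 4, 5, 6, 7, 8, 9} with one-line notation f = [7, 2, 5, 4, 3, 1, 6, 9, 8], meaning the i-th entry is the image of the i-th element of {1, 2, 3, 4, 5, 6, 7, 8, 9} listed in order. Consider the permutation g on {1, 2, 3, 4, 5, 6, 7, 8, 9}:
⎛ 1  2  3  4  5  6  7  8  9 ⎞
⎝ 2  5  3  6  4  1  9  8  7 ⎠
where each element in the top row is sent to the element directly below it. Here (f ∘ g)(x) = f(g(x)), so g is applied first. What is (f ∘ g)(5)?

First apply g: g(5) = 4, then f(4) = 4. Thus (f ∘ g)(5) = 4.

4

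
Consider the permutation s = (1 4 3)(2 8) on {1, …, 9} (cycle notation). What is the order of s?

The disjoint cycles have lengths 3, 2, 1, 1, 1, 1.
Since disjoint cycles commute, ord(s) = lcm(3, 2) = 6.

6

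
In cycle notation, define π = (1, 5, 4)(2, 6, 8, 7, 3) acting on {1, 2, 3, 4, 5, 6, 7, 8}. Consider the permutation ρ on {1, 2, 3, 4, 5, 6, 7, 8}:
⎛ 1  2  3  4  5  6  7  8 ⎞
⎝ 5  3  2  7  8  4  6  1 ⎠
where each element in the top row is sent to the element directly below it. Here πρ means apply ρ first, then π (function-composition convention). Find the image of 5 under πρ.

7

(πρ)(5) = π(ρ(5)). ρ(5) = 8, then π(8) = 7. So (πρ)(5) = 7.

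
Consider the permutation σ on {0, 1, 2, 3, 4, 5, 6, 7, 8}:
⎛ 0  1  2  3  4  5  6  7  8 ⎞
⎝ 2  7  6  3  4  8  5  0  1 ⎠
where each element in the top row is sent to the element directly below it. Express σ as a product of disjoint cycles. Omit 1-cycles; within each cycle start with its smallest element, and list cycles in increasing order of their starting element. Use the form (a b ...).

From 0: 0 → 2 → 6 → 5 → 8 → 1 → 7 → 0, closing the cycle (0 2 6 5 8 1 7).
Continuing from each remaining unvisited element yields (0 2 6 5 8 1 7).

(0 2 6 5 8 1 7)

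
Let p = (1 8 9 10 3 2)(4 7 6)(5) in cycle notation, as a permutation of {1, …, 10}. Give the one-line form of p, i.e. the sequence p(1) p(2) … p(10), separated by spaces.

Reading each image from the cycles: 1↦8, 2↦1, 3↦2, 4↦7, 5↦5, 6↦4, 7↦6, 8↦9, 9↦10, 10↦3.
So the one-line form is 8 1 2 7 5 4 6 9 10 3.

8 1 2 7 5 4 6 9 10 3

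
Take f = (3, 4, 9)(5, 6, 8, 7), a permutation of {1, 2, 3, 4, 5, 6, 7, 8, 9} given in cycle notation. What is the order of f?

12

The cycle type of f is (4, 3, 1, 1).
Since disjoint cycles commute, ord(f) = lcm(4, 3) = 12.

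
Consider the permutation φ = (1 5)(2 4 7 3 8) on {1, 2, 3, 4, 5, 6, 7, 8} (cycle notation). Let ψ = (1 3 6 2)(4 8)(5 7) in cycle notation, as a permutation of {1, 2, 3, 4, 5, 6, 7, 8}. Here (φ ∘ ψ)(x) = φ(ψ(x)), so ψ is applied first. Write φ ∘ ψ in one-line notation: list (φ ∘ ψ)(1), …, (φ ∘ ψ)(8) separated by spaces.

8 5 6 2 3 4 1 7

For each element, apply ψ then φ: 1 → 3 → 8; 2 → 1 → 5; 3 → 6 → 6; 4 → 8 → 2; 5 → 7 → 3; 6 → 2 → 4; 7 → 5 → 1; 8 → 4 → 7.
Collecting the images, φ ∘ ψ = [8 5 6 2 3 4 1 7].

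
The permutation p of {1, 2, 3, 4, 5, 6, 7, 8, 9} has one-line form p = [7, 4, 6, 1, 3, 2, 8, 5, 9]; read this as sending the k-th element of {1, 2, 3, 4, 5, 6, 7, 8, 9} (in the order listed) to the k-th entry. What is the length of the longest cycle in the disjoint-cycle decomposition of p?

Decomposing into disjoint cycles gives (1 7 8 5 3 6 2 4); the longest has length 8.

8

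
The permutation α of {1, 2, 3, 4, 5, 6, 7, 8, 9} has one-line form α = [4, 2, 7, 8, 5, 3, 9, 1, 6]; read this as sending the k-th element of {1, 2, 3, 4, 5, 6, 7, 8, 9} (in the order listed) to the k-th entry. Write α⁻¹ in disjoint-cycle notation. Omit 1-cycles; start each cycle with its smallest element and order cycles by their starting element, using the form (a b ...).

(1 8 4)(3 6 9 7)

The cycle decomposition of α is (1 4 8)(3 7 9 6).
The inverse reverses every cycle; in canonical form, α⁻¹ = (1 8 4)(3 6 9 7).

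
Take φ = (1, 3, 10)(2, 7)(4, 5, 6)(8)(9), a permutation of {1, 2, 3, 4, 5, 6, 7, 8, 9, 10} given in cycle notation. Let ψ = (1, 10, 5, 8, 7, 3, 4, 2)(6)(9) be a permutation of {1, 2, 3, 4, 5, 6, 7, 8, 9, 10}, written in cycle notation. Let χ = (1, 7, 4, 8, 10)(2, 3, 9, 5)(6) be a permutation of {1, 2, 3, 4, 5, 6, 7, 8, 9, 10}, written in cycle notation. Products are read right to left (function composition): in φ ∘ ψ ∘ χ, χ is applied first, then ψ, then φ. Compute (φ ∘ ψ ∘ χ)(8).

Chase 8: χ(8) = 10; ψ(10) = 5; φ(5) = 6. Hence (φ ∘ ψ ∘ χ)(8) = 6.

6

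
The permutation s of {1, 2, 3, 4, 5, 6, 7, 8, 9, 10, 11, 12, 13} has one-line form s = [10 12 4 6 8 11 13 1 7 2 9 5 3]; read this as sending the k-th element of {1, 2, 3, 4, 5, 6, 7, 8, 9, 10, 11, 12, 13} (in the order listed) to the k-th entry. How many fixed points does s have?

No element satisfies s(x) = x, so there are 0 fixed points.

0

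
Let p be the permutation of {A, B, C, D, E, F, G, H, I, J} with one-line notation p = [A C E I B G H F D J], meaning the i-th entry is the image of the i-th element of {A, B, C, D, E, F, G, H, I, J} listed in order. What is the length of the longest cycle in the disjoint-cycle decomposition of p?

3

Decomposing into disjoint cycles gives (B C E)(D I)(F G H); the longest has length 3.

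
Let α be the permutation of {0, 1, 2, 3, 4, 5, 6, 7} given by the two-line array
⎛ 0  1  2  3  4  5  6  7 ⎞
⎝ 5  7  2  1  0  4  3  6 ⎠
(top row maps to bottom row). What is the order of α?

The disjoint-cycle form of α has cycle lengths 4, 3, 1.
The order of α is the least common multiple of its cycle lengths: lcm(4, 3) = 12.

12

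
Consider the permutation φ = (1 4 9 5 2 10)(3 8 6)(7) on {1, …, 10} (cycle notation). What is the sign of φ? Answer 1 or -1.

-1

The cycle lengths are 6, 3, 1.
A cycle of length ℓ contributes ℓ−1 transpositions, so φ is a product of 5 + 2 = 7 transpositions — odd.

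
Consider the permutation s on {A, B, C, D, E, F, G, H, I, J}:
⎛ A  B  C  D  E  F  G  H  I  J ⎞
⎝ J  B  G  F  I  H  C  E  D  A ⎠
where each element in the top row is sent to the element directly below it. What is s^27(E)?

Tracing E → I → … returns to E after 5 steps, so E lies in a 5-cycle (D F H E I).
Powers repeat with period 5 on this cycle, and 27 mod 5 = 2, so s^27(E) = s^2(E).
Stepping 2 places around the cycle: E → I → D.

D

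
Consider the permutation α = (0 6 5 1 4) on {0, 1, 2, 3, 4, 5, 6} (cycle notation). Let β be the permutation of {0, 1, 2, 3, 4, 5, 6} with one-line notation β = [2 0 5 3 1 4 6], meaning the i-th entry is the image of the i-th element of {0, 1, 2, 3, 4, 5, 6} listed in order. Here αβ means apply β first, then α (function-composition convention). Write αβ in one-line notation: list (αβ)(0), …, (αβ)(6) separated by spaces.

For each element, apply β then α: 0 → 2 → 2; 1 → 0 → 6; 2 → 5 → 1; 3 → 3 → 3; 4 → 1 → 4; 5 → 4 → 0; 6 → 6 → 5.
Collecting the images, αβ = [2 6 1 3 4 0 5].

2 6 1 3 4 0 5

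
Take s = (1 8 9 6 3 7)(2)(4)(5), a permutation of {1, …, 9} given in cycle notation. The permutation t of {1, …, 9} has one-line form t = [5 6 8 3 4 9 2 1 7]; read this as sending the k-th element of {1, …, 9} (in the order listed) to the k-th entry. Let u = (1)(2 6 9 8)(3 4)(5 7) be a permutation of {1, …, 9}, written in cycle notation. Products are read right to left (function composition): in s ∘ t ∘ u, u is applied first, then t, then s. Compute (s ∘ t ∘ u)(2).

(s ∘ t ∘ u)(2) = s(t(u(2))). u(2) = 6, then t(6) = 9, then s(9) = 6, so the result is 6.

6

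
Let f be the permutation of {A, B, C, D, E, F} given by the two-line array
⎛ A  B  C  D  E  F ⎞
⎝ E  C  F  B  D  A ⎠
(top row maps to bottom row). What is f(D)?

B

The entry below D in the array is B, so f(D) = B.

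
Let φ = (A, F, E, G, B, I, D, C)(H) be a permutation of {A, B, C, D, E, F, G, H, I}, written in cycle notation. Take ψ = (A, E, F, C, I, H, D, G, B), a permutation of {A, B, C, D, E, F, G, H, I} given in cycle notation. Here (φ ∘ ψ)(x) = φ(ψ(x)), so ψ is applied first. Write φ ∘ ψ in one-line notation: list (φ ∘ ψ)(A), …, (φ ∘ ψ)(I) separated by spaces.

Chase each element through ψ then φ: A → E → G; B → A → F; C → I → D; D → G → B; E → F → E; F → C → A; G → B → I; H → D → C; I → H → H.
Collecting the images, φ ∘ ψ = [G F D B E A I C H].

G F D B E A I C H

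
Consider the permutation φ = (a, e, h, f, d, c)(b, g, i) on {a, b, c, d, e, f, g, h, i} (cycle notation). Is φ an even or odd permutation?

The cycle lengths are 6, 3.
A cycle is odd iff its length is even; φ has 1 even-length cycle, so sgn(φ) = (−1)^1 and φ is odd.

odd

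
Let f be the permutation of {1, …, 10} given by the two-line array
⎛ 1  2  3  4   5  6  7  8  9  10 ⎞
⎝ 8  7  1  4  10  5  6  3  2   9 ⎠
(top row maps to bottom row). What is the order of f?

Writing f as disjoint cycles, the cycle lengths are 6, 3, 1.
The order of f is the least common multiple of its cycle lengths: lcm(6, 3) = 6.

6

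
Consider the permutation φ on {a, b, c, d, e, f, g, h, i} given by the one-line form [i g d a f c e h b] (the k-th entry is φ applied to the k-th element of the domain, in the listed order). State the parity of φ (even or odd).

In disjoint-cycle form the cycle lengths are 8, 1.
A cycle of length ℓ contributes ℓ−1 transpositions, so φ is a product of 7 transpositions — odd.

odd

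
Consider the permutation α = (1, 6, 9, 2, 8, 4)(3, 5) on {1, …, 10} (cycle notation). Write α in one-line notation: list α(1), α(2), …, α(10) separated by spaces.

6 8 5 1 3 9 7 4 2 10

Each element maps to the next entry in its cycle (wrapping to the front): 1→6, 2→8, 3→5, 4→1, 5→3, 6→9, 7→7, 8→4, 9→2, 10→10.
Listing these in domain order gives 6 8 5 1 3 9 7 4 2 10.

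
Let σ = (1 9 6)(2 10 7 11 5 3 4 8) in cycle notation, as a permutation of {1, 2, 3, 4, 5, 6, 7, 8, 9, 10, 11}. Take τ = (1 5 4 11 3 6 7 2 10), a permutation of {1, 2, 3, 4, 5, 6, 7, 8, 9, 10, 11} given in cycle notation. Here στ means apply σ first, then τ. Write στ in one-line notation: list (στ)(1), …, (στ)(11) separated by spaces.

9 1 11 8 6 5 3 10 7 2 4

Chase each element through σ then τ: 1 → 9 → 9; 2 → 10 → 1; 3 → 4 → 11; 4 → 8 → 8; 5 → 3 → 6; 6 → 1 → 5; 7 → 11 → 3; 8 → 2 → 10; 9 → 6 → 7; 10 → 7 → 2; 11 → 5 → 4.
So στ in one-line form is 9 1 11 8 6 5 3 10 7 2 4.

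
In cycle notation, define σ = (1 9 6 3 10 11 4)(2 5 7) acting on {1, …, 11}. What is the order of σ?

21

The cycle type of σ is (7, 3, 1).
The order of σ is the least common multiple of its cycle lengths: lcm(7, 3) = 21.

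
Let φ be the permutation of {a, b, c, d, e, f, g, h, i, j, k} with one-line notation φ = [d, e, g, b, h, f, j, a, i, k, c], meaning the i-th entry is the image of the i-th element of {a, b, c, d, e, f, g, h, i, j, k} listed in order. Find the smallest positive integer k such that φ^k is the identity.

20

Writing φ as disjoint cycles, the cycle lengths are 5, 4, 1, 1.
The order of φ is the least common multiple of its cycle lengths: lcm(5, 4) = 20.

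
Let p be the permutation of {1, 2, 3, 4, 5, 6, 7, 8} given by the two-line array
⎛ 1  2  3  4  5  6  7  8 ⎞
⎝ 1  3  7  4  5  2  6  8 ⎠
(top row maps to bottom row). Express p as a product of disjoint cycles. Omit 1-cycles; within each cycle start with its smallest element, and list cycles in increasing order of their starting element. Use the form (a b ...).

Start at 2 and follow images: 2 → 3 → 7 → 6 → 2, giving the cycle (2 3 7 6).
Continuing from each remaining unvisited element yields (2 3 7 6).

(2 3 7 6)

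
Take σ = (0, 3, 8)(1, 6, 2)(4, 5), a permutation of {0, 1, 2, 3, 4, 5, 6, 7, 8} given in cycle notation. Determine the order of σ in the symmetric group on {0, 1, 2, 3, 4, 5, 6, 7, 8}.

6

The cycle type of σ is (3, 3, 2, 1).
The order of σ is the least common multiple of its cycle lengths: lcm(3, 3, 2) = 6.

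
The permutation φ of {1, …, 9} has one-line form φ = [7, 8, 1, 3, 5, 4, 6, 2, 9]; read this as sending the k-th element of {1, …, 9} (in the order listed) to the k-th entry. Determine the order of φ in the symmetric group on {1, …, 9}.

10

The disjoint-cycle form of φ has cycle lengths 5, 2, 1, 1.
The order of φ is the least common multiple of its cycle lengths: lcm(5, 2) = 10.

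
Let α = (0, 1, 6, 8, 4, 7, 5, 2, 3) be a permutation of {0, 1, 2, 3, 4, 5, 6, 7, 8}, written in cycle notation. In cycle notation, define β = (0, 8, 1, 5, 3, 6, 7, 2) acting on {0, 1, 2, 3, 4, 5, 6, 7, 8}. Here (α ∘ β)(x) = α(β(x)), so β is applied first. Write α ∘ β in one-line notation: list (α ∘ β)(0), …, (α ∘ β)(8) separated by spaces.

(α ∘ β)(x) = α(β(x)). Computing each image: α(β(0)) = α(8) = 4, α(β(1)) = α(5) = 2, α(β(2)) = α(0) = 1, α(β(3)) = α(6) = 8, α(β(4)) = α(4) = 7, α(β(5)) = α(3) = 0, α(β(6)) = α(7) = 5, α(β(7)) = α(2) = 3, α(β(8)) = α(1) = 6.
Hence α ∘ β = [4 2 1 8 7 0 5 3 6].

4 2 1 8 7 0 5 3 6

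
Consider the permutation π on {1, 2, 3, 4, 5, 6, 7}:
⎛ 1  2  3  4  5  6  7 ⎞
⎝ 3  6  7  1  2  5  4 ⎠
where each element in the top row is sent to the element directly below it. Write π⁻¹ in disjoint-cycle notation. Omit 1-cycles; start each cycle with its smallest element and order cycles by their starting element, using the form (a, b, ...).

(1, 4, 7, 3)(2, 5, 6)

The cycle decomposition of π is (1, 3, 7, 4)(2, 6, 5).
The inverse reverses every cycle; in canonical form, π⁻¹ = (1, 4, 7, 3)(2, 5, 6).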